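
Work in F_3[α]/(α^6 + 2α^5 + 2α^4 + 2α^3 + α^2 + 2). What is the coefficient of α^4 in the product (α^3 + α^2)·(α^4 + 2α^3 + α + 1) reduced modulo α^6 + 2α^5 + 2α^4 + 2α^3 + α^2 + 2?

0

Multiply in F_3[α]: (α^3 + α^2)·(α^4 + 2α^3 + α + 1) = α^7 + 2α^5 + α^4 + 2α^3 + α^2.
Reduce using α^6 ≡ α^5 + α^4 + α^3 + 2α^2 + 1 (mod α^6 + 2α^5 + 2α^4 + 2α^3 + α^2 + 2).
Reduced: α^5 + 2α^3 + α + 1.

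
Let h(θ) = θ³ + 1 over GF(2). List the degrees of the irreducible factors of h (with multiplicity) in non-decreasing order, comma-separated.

Roots in GF(2): h(0) = 1; h(1) = 0 → root.
Linear factors from roots: (θ + 1).
Complete factorization: h(θ) = (θ + 1)·(θ² + θ + 1).
Factor degrees with multiplicity: 1 + 2 = 3.

1, 2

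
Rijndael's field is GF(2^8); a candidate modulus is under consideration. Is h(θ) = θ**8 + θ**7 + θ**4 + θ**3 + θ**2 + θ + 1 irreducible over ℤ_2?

Yes

Check for roots in ℤ_2: h(0) = 1; h(1) = 1.
No roots, so no linear factors.
Monic irreducibles of degree 2 over GF(2): θ**2 + θ + 1.
None of them divide h (all give nonzero remainder).
Monic irreducibles of degree 3 over GF(2): θ**3 + θ + 1, θ**3 + θ**2 + 1.
None of them divide h (all give nonzero remainder).
Monic irreducibles of degree 4 over GF(2): θ**4 + θ + 1, θ**4 + θ**3 + 1, θ**4 + θ**3 + θ**2 + θ + 1.
None of them divide h (all give nonzero remainder).
No irreducible factor of degree ≤ 4 exists, so h is irreducible over GF(2).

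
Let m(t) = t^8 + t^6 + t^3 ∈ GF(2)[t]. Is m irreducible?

No

Check for roots in GF(2): m(0) = 0 → root; m(1) = 1.
m(0) = 0, so (t) divides m(t); m is reducible.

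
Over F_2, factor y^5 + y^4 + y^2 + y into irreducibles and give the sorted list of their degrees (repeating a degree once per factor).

Write g(y) = y^5 + y^4 + y^2 + y.
Roots in F_2: g(0) = 0 → root; g(1) = 0 → root.
Linear factors from roots: (y), (y + 1).
Complete factorization: g(y) = (y)·(y + 1)^2·(y^2 + y + 1).
Factor degrees with multiplicity: 1 + 1 + 1 + 2 = 5.

1, 1, 1, 2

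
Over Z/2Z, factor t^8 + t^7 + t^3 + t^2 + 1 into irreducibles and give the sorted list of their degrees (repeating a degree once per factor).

8

Write f(t) = t^8 + t^7 + t^3 + t^2 + 1.
Roots in Z/2Z: f(0) = 1; f(1) = 1.
Complete factorization: f(t) = (t^8 + t^7 + t^3 + t^2 + 1).
Factor degrees with multiplicity: 8 = 8.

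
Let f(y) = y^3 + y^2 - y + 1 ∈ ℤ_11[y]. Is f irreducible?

Check each element of ℤ_11 for a root: f(0)=1, f(1)=2, f(2)=0, f(3)=1, f(4)=0, f(5)=3, f(6)=5, f(7)=1, f(8)=8, f(9)=10, f(10)=2.
f(2) = 0, so (y − 2) divides f(y); f is reducible.

No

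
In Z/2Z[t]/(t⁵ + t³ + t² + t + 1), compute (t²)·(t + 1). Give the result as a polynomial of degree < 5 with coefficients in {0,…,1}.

Multiply in Z/2Z[t]: (t²)·(t + 1) = t³ + t².
Reduced: t³ + t².

t^3 + t^2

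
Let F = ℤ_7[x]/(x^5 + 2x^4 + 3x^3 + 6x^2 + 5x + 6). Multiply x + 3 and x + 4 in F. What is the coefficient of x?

Multiply in ℤ_7[x]: (x + 3)·(x + 4) = x^2 + 5.
Reduced: x^2 + 5.

0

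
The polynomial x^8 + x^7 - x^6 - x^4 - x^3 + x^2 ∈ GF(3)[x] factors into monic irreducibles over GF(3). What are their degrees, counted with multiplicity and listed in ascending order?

1, 1, 1, 1, 2, 2

Write g(x) = x^8 + x^7 - x^6 - x^4 - x^3 + x^2.
Roots in GF(3): g(0) = 0 → root; g(1) = 0 → root; g(2) = 0 → root.
Linear factors from roots: (x), (x - 1), (x + 1).
Complete factorization: g(x) = (x + 1)·(x - 1)·(x)^2·(x^2 + 1)·(x^2 + x - 1).
Factor degrees with multiplicity: 1 + 1 + 1 + 1 + 2 + 2 = 8.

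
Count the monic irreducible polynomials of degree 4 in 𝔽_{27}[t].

132678

The number of monic irreducibles of degree 4 over GF(27) is (1/4)·Σ_{d∣4} μ(4/d) 27^d.
Divisors of 4: 1, 2, 4; μ(4/d) for each: 0, -1, 1.
Σ = − 27^2 + 27^4 = 530712.
N = 530712/4 = 132678.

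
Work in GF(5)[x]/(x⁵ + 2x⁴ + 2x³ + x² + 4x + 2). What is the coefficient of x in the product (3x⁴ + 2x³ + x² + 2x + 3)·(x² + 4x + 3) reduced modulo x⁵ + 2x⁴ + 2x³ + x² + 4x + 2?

Multiply in GF(5)[x]: (3x⁴ + 2x³ + x² + 2x + 3)·(x² + 4x + 3) = 3x⁶ + 4x⁵ + 3x⁴ + 2x³ + 4x² + 3x + 4.
Reduce using x⁵ ≡ 3x⁴ + 3x³ + 4x² + x + 3 (mod x⁵ + 2x⁴ + 2x³ + x² + 4x + 2).
Reduced: x⁴ + 3x³ + 4x² + 3.

0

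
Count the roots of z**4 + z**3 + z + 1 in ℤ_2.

Write f(z) = z**4 + z**3 + z + 1.
Evaluate at each of the 2 elements of ℤ_2:
f(0) = 1; f(1) = 0 → root.
Roots: {1}.

1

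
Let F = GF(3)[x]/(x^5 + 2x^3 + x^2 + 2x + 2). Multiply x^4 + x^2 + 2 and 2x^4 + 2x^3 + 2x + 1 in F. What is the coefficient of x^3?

Multiply in GF(3)[x]: (x^4 + x^2 + 2)·(2x^4 + 2x^3 + 2x + 1) = 2x^8 + 2x^7 + 2x^6 + x^5 + 2x^4 + x^2 + x + 2.
Reduce using x^5 ≡ x^3 + 2x^2 + x + 1 (mod x^5 + 2x^3 + x^2 + 2x + 2).
Reduced: x^3.

1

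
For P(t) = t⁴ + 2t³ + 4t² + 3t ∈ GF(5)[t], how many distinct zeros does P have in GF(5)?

Evaluate at each of the 5 elements of GF(5):
P(0) = 0 → root; P(1) = 0 → root; P(2) = 4; P(3) = 0 → root; P(4) = 0 → root.
Roots: {0, 1, 3, 4}.

4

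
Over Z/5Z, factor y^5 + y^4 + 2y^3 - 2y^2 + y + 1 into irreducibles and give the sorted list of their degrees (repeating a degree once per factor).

5

Write h(y) = y^5 + y^4 + 2y^3 - 2y^2 + y + 1.
Roots in Z/5Z: h(0) = 1; h(1) = 4; h(2) = 4; h(3) = 4; h(4) = 1.
Complete factorization: h(y) = (y^5 + y^4 + 2y^3 - 2y^2 + y + 1).
Factor degrees with multiplicity: 5 = 5.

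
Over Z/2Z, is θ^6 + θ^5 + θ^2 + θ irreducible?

Write g(θ) = θ^6 + θ^5 + θ^2 + θ.
Check for roots in Z/2Z: g(0) = 0 → root; g(1) = 0 → root.
g(0) = 0, so (θ) divides g(θ); g is reducible.

No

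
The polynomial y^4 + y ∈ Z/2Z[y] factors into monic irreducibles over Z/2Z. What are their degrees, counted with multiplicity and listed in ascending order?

1, 1, 2

Write g(y) = y^4 + y.
Roots in Z/2Z: g(0) = 0 → root; g(1) = 0 → root.
Linear factors from roots: (y), (y + 1).
Complete factorization: g(y) = (y)·(y + 1)·(y^2 + y + 1).
Factor degrees with multiplicity: 1 + 1 + 2 = 4.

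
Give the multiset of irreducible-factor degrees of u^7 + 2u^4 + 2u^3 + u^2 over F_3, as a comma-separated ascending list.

Write h(u) = u^7 + 2u^4 + 2u^3 + u^2.
Roots in F_3: h(0) = 0 → root; h(1) = 0 → root; h(2) = 0 → root.
Linear factors from roots: (u), (u + 2), (u + 1).
Complete factorization: h(u) = (u + 2)·(u)^2·(u + 1)^2·(u^2 + 2u + 2).
Factor degrees with multiplicity: 1 + 1 + 1 + 1 + 1 + 2 = 7.

1, 1, 1, 1, 1, 2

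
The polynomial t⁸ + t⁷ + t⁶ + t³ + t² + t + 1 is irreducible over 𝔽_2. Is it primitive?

Write f(t) = t⁸ + t⁷ + t⁶ + t³ + t² + t + 1.
|GF(2^8)^×| = 2^8 − 1 = 255. Prime factorization: 255 = 3·5·17.
f is primitive ⇔ t has order 255 in GF(2)[t]/(f), i.e. t^(255/q) ≠ 1 for each prime q | 255.
t^(85) mod f = t⁵ + t⁴ + t³ + t² + 1.
t^(51) mod f = t⁶ + t³.
t^(15) mod f = t⁵ + t⁴ + t³ + t + 1.
None equal 1, so t has full order 255; f is primitive.

Yes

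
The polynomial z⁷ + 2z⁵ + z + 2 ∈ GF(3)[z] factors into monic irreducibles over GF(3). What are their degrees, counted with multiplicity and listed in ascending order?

Write h(z) = z⁷ + 2z⁵ + z + 2.
Roots in GF(3): h(0) = 2; h(1) = 0 → root; h(2) = 1.
Linear factors from roots: (z + 2).
Complete factorization: h(z) = (z + 2)^2·(z² + z + 2)·(z³ + z² + 2z + 1).
Factor degrees with multiplicity: 1 + 1 + 2 + 3 = 7.

1, 1, 2, 3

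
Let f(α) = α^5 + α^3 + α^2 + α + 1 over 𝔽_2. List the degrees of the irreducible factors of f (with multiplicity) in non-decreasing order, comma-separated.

Roots in 𝔽_2: f(0) = 1; f(1) = 1.
Complete factorization: f(α) = (α^5 + α^3 + α^2 + α + 1).
Factor degrees with multiplicity: 5 = 5.

5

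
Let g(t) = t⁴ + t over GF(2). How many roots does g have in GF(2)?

2

Evaluate at each of the 2 elements of GF(2):
g(0) = 0 → root; g(1) = 0 → root.
Roots: {0, 1}.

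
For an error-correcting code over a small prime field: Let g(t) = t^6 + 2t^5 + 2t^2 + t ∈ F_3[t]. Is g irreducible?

No

Check for roots in F_3: g(0) = 0 → root; g(1) = 0 → root; g(2) = 0 → root.
g(0) = 0, so (t) divides g(t); g is reducible.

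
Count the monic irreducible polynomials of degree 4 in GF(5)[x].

150

By the necklace-counting formula, N_5(4) = (1/4) Σ_{d|4} μ(4/d)·5^d.
Divisors of 4: 1, 2, 4; μ(4/d) for each: 0, -1, 1.
Σ = − 5^2 + 5^4 = 600.
N = 600/4 = 150.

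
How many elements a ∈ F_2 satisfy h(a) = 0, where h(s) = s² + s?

2

Evaluate at each of the 2 elements of F_2:
h(0) = 0 → root; h(1) = 0 → root.
Roots: {0, 1}.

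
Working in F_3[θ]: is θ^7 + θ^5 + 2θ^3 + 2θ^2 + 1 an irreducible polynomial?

Yes

Write h(θ) = θ^7 + θ^5 + 2θ^3 + 2θ^2 + 1.
Check for roots in F_3: h(0) = 1; h(1) = 1; h(2) = 2.
No roots, so no linear factors.
Monic irreducibles of degree 2 over GF(3): θ^2 + 1, θ^2 + θ + 2, θ^2 + 2θ + 2.
None of them divide h (all give nonzero remainder).
Degree-3 irreducible divisors: test the 8 monic irreducibles of degree 3 over GF(3).
None of them divide h (all give nonzero remainder).
No irreducible factor of degree ≤ 3 exists, so h is irreducible over GF(3).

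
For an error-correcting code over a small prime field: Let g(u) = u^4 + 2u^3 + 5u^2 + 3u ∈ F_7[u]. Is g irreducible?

No

Check for roots in F_7: g(0) = 0 → root; g(1) = 4; g(2) = 2; g(3) = 0 → root; g(4) = 0 → root; g(5) = 0 → root; g(6) = 1.
g(0) = 0, so (u) divides g(u); g is reducible.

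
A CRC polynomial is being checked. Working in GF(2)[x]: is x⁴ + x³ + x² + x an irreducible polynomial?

Write g(x) = x⁴ + x³ + x² + x.
Check for roots in GF(2): g(0) = 0 → root; g(1) = 0 → root.
g(0) = 0, so (x) divides g(x); g is reducible.

No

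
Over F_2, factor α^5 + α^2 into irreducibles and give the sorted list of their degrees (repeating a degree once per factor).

Write h(α) = α^5 + α^2.
Roots in F_2: h(0) = 0 → root; h(1) = 0 → root.
Linear factors from roots: (α), (α + 1).
Complete factorization: h(α) = (α + 1)·(α)^2·(α^2 + α + 1).
Factor degrees with multiplicity: 1 + 1 + 1 + 2 = 5.

1, 1, 1, 2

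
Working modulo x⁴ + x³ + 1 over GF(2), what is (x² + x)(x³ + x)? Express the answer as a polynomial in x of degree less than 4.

x^3 + x^2 + x

Multiply in GF(2)[x]: (x² + x)·(x³ + x) = x⁵ + x⁴ + x³ + x².
Reduce using x⁴ ≡ x³ + 1 (mod x⁴ + x³ + 1).
Reduced: x³ + x² + x.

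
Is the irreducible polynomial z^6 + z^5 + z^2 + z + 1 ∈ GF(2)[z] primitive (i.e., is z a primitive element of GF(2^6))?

Write f(z) = z^6 + z^5 + z^2 + z + 1.
|GF(2^6)^×| = 2^6 − 1 = 63. Prime factorization: 63 = 3^2·7.
f is primitive ⇔ z has order 63 in GF(2)[z]/(f), i.e. z^(63/q) ≠ 1 for each prime q | 63.
z^(21) mod f = z^5 + z^3 + z^2.
z^(9) mod f = z^3 + z^2 + 1.
None equal 1, so z has full order 63; f is primitive.

Yes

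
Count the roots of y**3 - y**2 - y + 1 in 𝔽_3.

Write g(y) = y**3 - y**2 - y + 1.
Evaluate at each of the 3 elements of 𝔽_3:
g(0) = 1; g(1) = 0 → root; g(2) = 0 → root.
Roots: {1, 2}.

2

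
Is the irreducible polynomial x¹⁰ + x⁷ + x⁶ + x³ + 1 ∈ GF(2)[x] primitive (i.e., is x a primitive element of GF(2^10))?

Write f(x) = x¹⁰ + x⁷ + x⁶ + x³ + 1.
|GF(2^10)^×| = 2^10 − 1 = 1023. Prime factorization: 1023 = 3·11·31.
f is primitive ⇔ x has order 1023 in GF(2)[x]/(f), i.e. x^(1023/q) ≠ 1 for each prime q | 1023.
x^(341) mod f = 1
x^(93) mod f = x⁸ + x⁷ + x⁶ + x⁵ + x⁴ + x².
x^(33) mod f = x⁹ + x⁷ + x⁶ + x⁵ + x⁴ + x + 1.
Since x^(341) = 1, the order of x divides 341 < 1023; not primitive.

No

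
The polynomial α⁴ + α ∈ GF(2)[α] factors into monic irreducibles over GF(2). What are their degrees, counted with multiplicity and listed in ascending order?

1, 1, 2

Write g(α) = α⁴ + α.
Roots in GF(2): g(0) = 0 → root; g(1) = 0 → root.
Linear factors from roots: (α), (α + 1).
Complete factorization: g(α) = (α)·(α + 1)·(α² + α + 1).
Factor degrees with multiplicity: 1 + 1 + 2 = 4.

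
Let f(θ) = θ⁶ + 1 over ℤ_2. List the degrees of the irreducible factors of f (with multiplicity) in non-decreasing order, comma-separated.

1, 1, 2, 2

Roots in ℤ_2: f(0) = 1; f(1) = 0 → root.
Linear factors from roots: (θ + 1).
Complete factorization: f(θ) = (θ + 1)^2·(θ² + θ + 1)^2.
Factor degrees with multiplicity: 1 + 1 + 2 + 2 = 6.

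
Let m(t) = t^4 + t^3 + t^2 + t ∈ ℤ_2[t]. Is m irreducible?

No

Check for roots in ℤ_2: m(0) = 0 → root; m(1) = 0 → root.
m(0) = 0, so (t) divides m(t); m is reducible.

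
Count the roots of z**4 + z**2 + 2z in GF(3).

Write h(z) = z**4 + z**2 + 2z.
Evaluate at each of the 3 elements of GF(3):
h(0) = 0 → root; h(1) = 1; h(2) = 0 → root.
Roots: {0, 2}.

2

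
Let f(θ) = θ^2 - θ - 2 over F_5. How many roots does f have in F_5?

2

Evaluate at each of the 5 elements of F_5:
f(0) = 3; f(1) = 3; f(2) = 0 → root; f(3) = 4; f(4) = 0 → root.
Roots: {2, 4}.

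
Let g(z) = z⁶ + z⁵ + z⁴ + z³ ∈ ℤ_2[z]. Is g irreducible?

Check for roots in ℤ_2: g(0) = 0 → root; g(1) = 0 → root.
g(0) = 0, so (z) divides g(z); g is reducible.

No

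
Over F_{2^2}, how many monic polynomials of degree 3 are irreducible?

20

Gauss's count: N_{4}(3) = (1/3) Σ_{d|3} μ(3/d)·4^d.
Divisors of 3: 1, 3; μ(3/d) for each: -1, 1.
Σ = − 4^1 + 4^3 = 60.
N = 60/3 = 20.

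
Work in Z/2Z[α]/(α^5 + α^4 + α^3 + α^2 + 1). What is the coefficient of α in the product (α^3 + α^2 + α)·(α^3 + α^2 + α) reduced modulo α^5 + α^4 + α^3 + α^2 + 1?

1

Multiply in Z/2Z[α]: (α^3 + α^2 + α)·(α^3 + α^2 + α) = α^6 + α^4 + α^2.
Reduce using α^5 ≡ α^4 + α^3 + α^2 + 1 (mod α^5 + α^4 + α^3 + α^2 + 1).
Reduced: α^4 + α + 1.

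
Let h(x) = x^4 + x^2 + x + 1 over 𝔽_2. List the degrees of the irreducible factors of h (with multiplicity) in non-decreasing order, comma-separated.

Roots in 𝔽_2: h(0) = 1; h(1) = 0 → root.
Linear factors from roots: (x + 1).
Complete factorization: h(x) = (x + 1)·(x^3 + x^2 + 1).
Factor degrees with multiplicity: 1 + 3 = 4.

1, 3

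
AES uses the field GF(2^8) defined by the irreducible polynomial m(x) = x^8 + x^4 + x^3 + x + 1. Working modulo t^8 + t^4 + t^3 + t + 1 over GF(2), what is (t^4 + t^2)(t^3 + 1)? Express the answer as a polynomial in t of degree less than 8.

Multiply in GF(2)[t]: (t^4 + t^2)·(t^3 + 1) = t^7 + t^5 + t^4 + t^2.
Reduced: t^7 + t^5 + t^4 + t^2.

t^7 + t^5 + t^4 + t^2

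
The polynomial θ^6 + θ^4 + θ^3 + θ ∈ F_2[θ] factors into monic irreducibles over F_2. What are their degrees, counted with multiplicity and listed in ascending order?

1, 1, 1, 1, 2

Write h(θ) = θ^6 + θ^4 + θ^3 + θ.
Roots in F_2: h(0) = 0 → root; h(1) = 0 → root.
Linear factors from roots: (θ), (θ + 1).
Complete factorization: h(θ) = (θ)·(θ + 1)^3·(θ^2 + θ + 1).
Factor degrees with multiplicity: 1 + 1 + 1 + 1 + 2 = 6.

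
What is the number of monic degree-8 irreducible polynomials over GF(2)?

Gauss's count: N_{2}(8) = (1/8) Σ_{d|8} μ(8/d)·2^d.
Divisors of 8: 1, 2, 4, 8; μ(8/d) for each: 0, 0, -1, 1.
Σ = − 2^4 + 2^8 = 240.
N = 240/8 = 30.

30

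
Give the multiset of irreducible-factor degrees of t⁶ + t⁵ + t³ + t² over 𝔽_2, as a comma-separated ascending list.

1, 1, 1, 1, 2

Write g(t) = t⁶ + t⁵ + t³ + t².
Roots in 𝔽_2: g(0) = 0 → root; g(1) = 0 → root.
Linear factors from roots: (t), (t + 1).
Complete factorization: g(t) = (t)^2·(t + 1)^2·(t² + t + 1).
Factor degrees with multiplicity: 1 + 1 + 1 + 1 + 2 = 6.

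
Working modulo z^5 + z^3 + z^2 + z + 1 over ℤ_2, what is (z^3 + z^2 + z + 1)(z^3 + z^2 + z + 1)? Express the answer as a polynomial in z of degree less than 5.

Multiply in ℤ_2[z]: (z^3 + z^2 + z + 1)·(z^3 + z^2 + z + 1) = z^6 + z^4 + z^2 + 1.
Reduce using z^5 ≡ z^3 + z^2 + z + 1 (mod z^5 + z^3 + z^2 + z + 1).
Reduced: z^3 + z + 1.

z^3 + z + 1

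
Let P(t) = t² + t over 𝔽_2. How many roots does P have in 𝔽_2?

2

Evaluate at each of the 2 elements of 𝔽_2:
P(0) = 0 → root; P(1) = 0 → root.
Roots: {0, 1}.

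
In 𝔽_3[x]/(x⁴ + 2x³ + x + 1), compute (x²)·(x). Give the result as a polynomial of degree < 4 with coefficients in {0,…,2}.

Multiply in 𝔽_3[x]: (x²)·(x) = x³.
Reduced: x³.

x^3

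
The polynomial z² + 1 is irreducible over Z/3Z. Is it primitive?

No

Write f(z) = z² + 1.
|GF(3^2)^×| = 3^2 − 1 = 8. Prime factorization: 8 = 2^3.
f is primitive ⇔ z has order 8 in GF(3)[z]/(f), i.e. z^(8/q) ≠ 1 for each prime q | 8.
z^(4) mod f = 1
Since z^(4) = 1, the order of z divides 4 < 8; not primitive.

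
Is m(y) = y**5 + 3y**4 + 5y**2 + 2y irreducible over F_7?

No

Check for roots in F_7: m(0) = 0 → root; m(1) = 4; m(2) = 6; m(3) = 5; m(4) = 4; m(5) = 4; m(6) = 5.
m(0) = 0, so (y) divides m(y); m is reducible.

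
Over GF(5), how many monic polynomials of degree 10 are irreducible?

By the necklace-counting formula, N_5(10) = (1/10) Σ_{d|10} μ(10/d)·5^d.
Divisors of 10: 1, 2, 5, 10; μ(10/d) for each: 1, -1, -1, 1.
Σ = 5^1 − 5^2 − 5^5 + 5^10 = 9762480.
N = 9762480/10 = 976248.

976248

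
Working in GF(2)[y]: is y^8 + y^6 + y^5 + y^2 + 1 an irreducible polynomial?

Write m(y) = y^8 + y^6 + y^5 + y^2 + 1.
Check for roots in GF(2): m(0) = 1; m(1) = 1.
No roots, so no linear factors.
Monic irreducibles of degree 2 over GF(2): y^2 + y + 1.
None of them divide m (all give nonzero remainder).
Monic irreducibles of degree 3 over GF(2): y^3 + y + 1, y^3 + y^2 + 1.
None of them divide m (all give nonzero remainder).
Monic irreducibles of degree 4 over GF(2): y^4 + y + 1, y^4 + y^3 + 1, y^4 + y^3 + y^2 + y + 1.
None of them divide m (all give nonzero remainder).
No irreducible factor of degree ≤ 4 exists, so m is irreducible over GF(2).

Yes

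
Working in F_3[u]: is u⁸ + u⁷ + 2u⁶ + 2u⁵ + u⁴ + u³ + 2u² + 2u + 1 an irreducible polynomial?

Write h(u) = u⁸ + u⁷ + 2u⁶ + 2u⁵ + u⁴ + u³ + 2u² + 2u + 1.
Check for roots in F_3: h(0) = 1; h(1) = 1; h(2) = 1.
No roots, so no linear factors.
Monic irreducibles of degree 2 over GF(3): u² + 1, u² + u + 2, u² + 2u + 2.
None of them divide h (all give nonzero remainder).
Degree-3 irreducible divisors: test the 8 monic irreducibles of degree 3 over GF(3).
None of them divide h (all give nonzero remainder).
Degree-4 irreducible divisors: test the 18 monic irreducibles of degree 4 over GF(3).
None of them divide h (all give nonzero remainder).
No irreducible factor of degree ≤ 4 exists, so h is irreducible over GF(3).

Yes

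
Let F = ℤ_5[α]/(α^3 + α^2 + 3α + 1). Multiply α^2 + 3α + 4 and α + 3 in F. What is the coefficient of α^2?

Multiply in ℤ_5[α]: (α^2 + 3α + 4)·(α + 3) = α^3 + α^2 + 3α + 2.
Reduce using α^3 ≡ 4α^2 + 2α + 4 (mod α^3 + α^2 + 3α + 1).
Reduced: 1.

0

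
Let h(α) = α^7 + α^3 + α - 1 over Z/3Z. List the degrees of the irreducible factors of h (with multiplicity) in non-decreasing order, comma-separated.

Roots in Z/3Z: h(0) = 2; h(1) = 2; h(2) = 2.
Complete factorization: h(α) = (α^7 + α^3 + α - 1).
Factor degrees with multiplicity: 7 = 7.

7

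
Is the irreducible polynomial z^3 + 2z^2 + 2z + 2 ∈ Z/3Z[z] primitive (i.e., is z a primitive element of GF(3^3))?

Write f(z) = z^3 + 2z^2 + 2z + 2.
|GF(3^3)^×| = 3^3 − 1 = 26. Prime factorization: 26 = 2·13.
f is primitive ⇔ z has order 26 in GF(3)[z]/(f), i.e. z^(26/q) ≠ 1 for each prime q | 26.
z^(13) mod f = 1
z^(2) mod f = z^2.
Since z^(13) = 1, the order of z divides 13 < 26; not primitive.

No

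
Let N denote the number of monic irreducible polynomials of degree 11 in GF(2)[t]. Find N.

Gauss's count: N_{2}(11) = (1/11) Σ_{d|11} μ(11/d)·2^d.
Divisors of 11: 1, 11; μ(11/d) for each: -1, 1.
Σ = − 2^1 + 2^11 = 2046.
N = 2046/11 = 186.

186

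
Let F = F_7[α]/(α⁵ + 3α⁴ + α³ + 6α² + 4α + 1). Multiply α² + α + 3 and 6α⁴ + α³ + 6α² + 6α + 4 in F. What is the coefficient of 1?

2

Multiply in F_7[α]: (α² + α + 3)·(6α⁴ + α³ + 6α² + 6α + 4) = 6α⁶ + 4α⁴ + α³ + α + 5.
Reduce using α⁵ ≡ 4α⁴ + 6α³ + α² + 3α + 6 (mod α⁵ + 3α⁴ + α³ + 6α² + 4α + 1).
Reduced: 3α⁴ + 4α³ + 4α + 2.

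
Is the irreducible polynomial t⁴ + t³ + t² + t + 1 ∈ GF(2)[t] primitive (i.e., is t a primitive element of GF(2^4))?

Write f(t) = t⁴ + t³ + t² + t + 1.
|GF(2^4)^×| = 2^4 − 1 = 15. Prime factorization: 15 = 3·5.
f is primitive ⇔ t has order 15 in GF(2)[t]/(f), i.e. t^(15/q) ≠ 1 for each prime q | 15.
t^(5) mod f = 1
t^(3) mod f = t³.
Since t^(5) = 1, the order of t divides 5 < 15; not primitive.

No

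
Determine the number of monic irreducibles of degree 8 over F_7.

By the necklace-counting formula, N_7(8) = (1/8) Σ_{d|8} μ(8/d)·7^d.
Divisors of 8: 1, 2, 4, 8; μ(8/d) for each: 0, 0, -1, 1.
Σ = − 7^4 + 7^8 = 5762400.
N = 5762400/8 = 720300.

720300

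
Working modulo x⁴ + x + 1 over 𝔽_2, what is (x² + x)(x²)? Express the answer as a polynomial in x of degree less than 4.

x^3 + x + 1

Multiply in 𝔽_2[x]: (x² + x)·(x²) = x⁴ + x³.
Reduce using x⁴ ≡ x + 1 (mod x⁴ + x + 1).
Reduced: x³ + x + 1.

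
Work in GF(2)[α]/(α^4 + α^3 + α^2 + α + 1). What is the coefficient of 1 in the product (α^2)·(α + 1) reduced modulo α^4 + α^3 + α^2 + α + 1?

0

Multiply in GF(2)[α]: (α^2)·(α + 1) = α^3 + α^2.
Reduced: α^3 + α^2.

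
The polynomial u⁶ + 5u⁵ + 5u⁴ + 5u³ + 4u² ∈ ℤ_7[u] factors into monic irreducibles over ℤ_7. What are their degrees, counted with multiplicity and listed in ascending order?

Write f(u) = u⁶ + 5u⁵ + 5u⁴ + 5u³ + 4u².
Linear factors from roots: (u), (u + 4), (u + 1).
Complete factorization: f(u) = (u + 1)·(u + 4)·(u)^2·(u² + 1).
Factor degrees with multiplicity: 1 + 1 + 1 + 1 + 2 = 6.

1, 1, 1, 1, 2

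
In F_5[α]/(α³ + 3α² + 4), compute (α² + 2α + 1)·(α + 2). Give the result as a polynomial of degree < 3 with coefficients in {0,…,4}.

Multiply in F_5[α]: (α² + 2α + 1)·(α + 2) = α³ + 4α² + 2.
Reduce using α³ ≡ 2α² + 1 (mod α³ + 3α² + 4).
Reduced: α² + 3.

α^2 + 3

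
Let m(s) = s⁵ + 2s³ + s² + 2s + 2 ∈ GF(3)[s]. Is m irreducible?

Check for roots in GF(3): m(0) = 2; m(1) = 2; m(2) = 1.
No roots, so no linear factors.
Monic irreducibles of degree 2 over GF(3): s² + 1, s² + s + 2, s² + 2s + 2.
None of them divide m (all give nonzero remainder).
No irreducible factor of degree ≤ 2 exists, so m is irreducible over GF(3).

Yes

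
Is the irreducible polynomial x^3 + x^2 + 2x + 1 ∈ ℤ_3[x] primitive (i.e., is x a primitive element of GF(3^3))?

Write f(x) = x^3 + x^2 + 2x + 1.
|GF(3^3)^×| = 3^3 − 1 = 26. Prime factorization: 26 = 2·13.
f is primitive ⇔ x has order 26 in GF(3)[x]/(f), i.e. x^(26/q) ≠ 1 for each prime q | 26.
x^(13) mod f = 2.
x^(2) mod f = x^2.
None equal 1, so x has full order 26; f is primitive.

Yes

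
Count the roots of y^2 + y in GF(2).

2

Write h(y) = y^2 + y.
Evaluate at each of the 2 elements of GF(2):
h(0) = 0 → root; h(1) = 0 → root.
Roots: {0, 1}.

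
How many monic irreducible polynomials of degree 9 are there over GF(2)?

56

x^(2^9) − x is the product of all monic irreducibles of degree dividing 9; Möbius inversion gives N = (1/9) Σ μ(9/d)·2^d.
Divisors of 9: 1, 3, 9; μ(9/d) for each: 0, -1, 1.
Σ = − 2^3 + 2^9 = 504.
N = 504/9 = 56.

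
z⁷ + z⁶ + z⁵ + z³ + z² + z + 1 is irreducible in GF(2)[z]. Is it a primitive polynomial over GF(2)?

Write f(z) = z⁷ + z⁶ + z⁵ + z³ + z² + z + 1.
|GF(2^7)^×| = 2^7 − 1 = 127. Prime factorization: 127 = 127.
f is primitive ⇔ z has order 127 in GF(2)[z]/(f), i.e. z^(127/q) ≠ 1 for each prime q | 127.
z^(1) mod f = z.
None equal 1, so z has full order 127; f is primitive.

Yes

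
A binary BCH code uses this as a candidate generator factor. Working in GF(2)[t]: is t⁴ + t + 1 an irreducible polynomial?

Yes

Write f(t) = t⁴ + t + 1.
Check for roots in GF(2): f(0) = 1; f(1) = 1.
No roots, so no linear factors.
Monic irreducibles of degree 2 over GF(2): t² + t + 1.
None of them divide f (all give nonzero remainder).
No irreducible factor of degree ≤ 2 exists, so f is irreducible over GF(2).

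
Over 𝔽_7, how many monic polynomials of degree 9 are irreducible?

By the necklace-counting formula, N_7(9) = (1/9) Σ_{d|9} μ(9/d)·7^d.
Divisors of 9: 1, 3, 9; μ(9/d) for each: 0, -1, 1.
Σ = − 7^3 + 7^9 = 40353264.
N = 40353264/9 = 4483696.

4483696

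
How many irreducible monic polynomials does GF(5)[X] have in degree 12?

Gauss's count: N_{5}(12) = (1/12) Σ_{d|12} μ(12/d)·5^d.
Divisors of 12: 1, 2, 3, 4, 6, 12; μ(12/d) for each: 0, 1, 0, -1, -1, 1.
Σ = 5^2 − 5^4 − 5^6 + 5^12 = 244124400.
N = 244124400/12 = 20343700.

20343700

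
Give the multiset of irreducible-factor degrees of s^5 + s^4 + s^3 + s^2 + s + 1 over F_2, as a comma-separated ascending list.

Write f(s) = s^5 + s^4 + s^3 + s^2 + s + 1.
Roots in F_2: f(0) = 1; f(1) = 0 → root.
Linear factors from roots: (s + 1).
Complete factorization: f(s) = (s + 1)·(s^2 + s + 1)^2.
Factor degrees with multiplicity: 1 + 2 + 2 = 5.

1, 2, 2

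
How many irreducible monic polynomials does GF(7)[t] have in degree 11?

179756976

The number of monic irreducibles of degree 11 over GF(7) is (1/11)·Σ_{d∣11} μ(11/d) 7^d.
Divisors of 11: 1, 11; μ(11/d) for each: -1, 1.
Σ = − 7^1 + 7^11 = 1977326736.
N = 1977326736/11 = 179756976.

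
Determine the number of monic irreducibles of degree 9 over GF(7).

4483696

By the necklace-counting formula, N_7(9) = (1/9) Σ_{d|9} μ(9/d)·7^d.
Divisors of 9: 1, 3, 9; μ(9/d) for each: 0, -1, 1.
Σ = − 7^3 + 7^9 = 40353264.
N = 40353264/9 = 4483696.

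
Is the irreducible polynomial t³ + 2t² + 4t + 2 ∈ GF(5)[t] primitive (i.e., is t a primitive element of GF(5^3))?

Write f(t) = t³ + 2t² + 4t + 2.
|GF(5^3)^×| = 5^3 − 1 = 124. Prime factorization: 124 = 2^2·31.
f is primitive ⇔ t has order 124 in GF(5)[t]/(f), i.e. t^(124/q) ≠ 1 for each prime q | 124.
t^(62) mod f = 4.
t^(4) mod f = t + 4.
None equal 1, so t has full order 124; f is primitive.

Yes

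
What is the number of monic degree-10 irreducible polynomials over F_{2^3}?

107370900

Gauss's count: N_{8}(10) = (1/10) Σ_{d|10} μ(10/d)·8^d.
Divisors of 10: 1, 2, 5, 10; μ(10/d) for each: 1, -1, -1, 1.
Σ = 8^1 − 8^2 − 8^5 + 8^10 = 1073709000.
N = 1073709000/10 = 107370900.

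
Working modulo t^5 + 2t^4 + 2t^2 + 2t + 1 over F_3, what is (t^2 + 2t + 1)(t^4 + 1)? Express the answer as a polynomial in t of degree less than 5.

t^4 + t^3 + 2t^2 + t + 1

Multiply in F_3[t]: (t^2 + 2t + 1)·(t^4 + 1) = t^6 + 2t^5 + t^4 + t^2 + 2t + 1.
Reduce using t^5 ≡ t^4 + t^2 + t + 2 (mod t^5 + 2t^4 + 2t^2 + 2t + 1).
Reduced: t^4 + t^3 + 2t^2 + t + 1.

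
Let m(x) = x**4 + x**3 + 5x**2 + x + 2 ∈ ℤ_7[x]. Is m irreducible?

No

Check for roots in ℤ_7: m(0) = 2; m(1) = 3; m(2) = 6; m(3) = 4; m(4) = 0 → root; m(5) = 0 → root; m(6) = 6.
m(4) = 0, so (x − 4) divides m(x); m is reducible.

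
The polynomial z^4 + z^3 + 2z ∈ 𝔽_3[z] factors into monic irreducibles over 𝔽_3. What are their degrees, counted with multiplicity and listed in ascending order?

Write h(z) = z^4 + z^3 + 2z.
Roots in 𝔽_3: h(0) = 0 → root; h(1) = 1; h(2) = 1.
Linear factors from roots: (z).
Complete factorization: h(z) = (z)·(z^3 + z^2 + 2).
Factor degrees with multiplicity: 1 + 3 = 4.

1, 3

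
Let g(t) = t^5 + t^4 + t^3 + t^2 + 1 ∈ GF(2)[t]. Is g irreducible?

Yes

Check for roots in GF(2): g(0) = 1; g(1) = 1.
No roots, so no linear factors.
Monic irreducibles of degree 2 over GF(2): t^2 + t + 1.
None of them divide g (all give nonzero remainder).
No irreducible factor of degree ≤ 2 exists, so g is irreducible over GF(2).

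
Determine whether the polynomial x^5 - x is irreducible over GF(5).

No

Write P(x) = x^5 - x.
Check for roots in GF(5): P(0) = 0 → root; P(1) = 0 → root; P(2) = 0 → root; P(3) = 0 → root; P(4) = 0 → root.
P(0) = 0, so (x) divides P(x); P is reducible.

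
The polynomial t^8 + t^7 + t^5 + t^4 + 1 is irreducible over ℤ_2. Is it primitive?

Write f(t) = t^8 + t^7 + t^5 + t^4 + 1.
|GF(2^8)^×| = 2^8 − 1 = 255. Prime factorization: 255 = 3·5·17.
f is primitive ⇔ t has order 255 in GF(2)[t]/(f), i.e. t^(255/q) ≠ 1 for each prime q | 255.
t^(85) mod f = t^7 + t^6 + t^3 + t^2 + 1.
t^(51) mod f = 1
t^(15) mod f = t^5 + t^4 + t + 1.
Since t^(51) = 1, the order of t divides 51 < 255; not primitive.

No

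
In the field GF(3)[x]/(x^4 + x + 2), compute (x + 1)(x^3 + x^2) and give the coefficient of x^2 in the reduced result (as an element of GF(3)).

1

Multiply in GF(3)[x]: (x + 1)·(x^3 + x^2) = x^4 + 2x^3 + x^2.
Reduce using x^4 ≡ 2x + 1 (mod x^4 + x + 2).
Reduced: 2x^3 + x^2 + 2x + 1.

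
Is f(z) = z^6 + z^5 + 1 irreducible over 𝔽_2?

Yes

Check for roots in 𝔽_2: f(0) = 1; f(1) = 1.
No roots, so no linear factors.
Monic irreducibles of degree 2 over GF(2): z^2 + z + 1.
None of them divide f (all give nonzero remainder).
Monic irreducibles of degree 3 over GF(2): z^3 + z + 1, z^3 + z^2 + 1.
None of them divide f (all give nonzero remainder).
No irreducible factor of degree ≤ 3 exists, so f is irreducible over GF(2).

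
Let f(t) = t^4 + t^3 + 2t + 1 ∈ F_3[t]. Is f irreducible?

Check for roots in F_3: f(0) = 1; f(1) = 2; f(2) = 2.
No roots, so no linear factors.
Monic irreducibles of degree 2 over GF(3): t^2 + 1, t^2 + t + 2, t^2 + 2t + 2.
None of them divide f (all give nonzero remainder).
No irreducible factor of degree ≤ 2 exists, so f is irreducible over GF(3).

Yes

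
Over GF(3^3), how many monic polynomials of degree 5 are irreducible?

The number of monic irreducibles of degree 5 over GF(27) is (1/5)·Σ_{d∣5} μ(5/d) 27^d.
Divisors of 5: 1, 5; μ(5/d) for each: -1, 1.
Σ = − 27^1 + 27^5 = 14348880.
N = 14348880/5 = 2869776.

2869776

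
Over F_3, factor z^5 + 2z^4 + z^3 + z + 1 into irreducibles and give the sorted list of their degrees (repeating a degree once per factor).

1, 1, 3

Write g(z) = z^5 + 2z^4 + z^3 + z + 1.
Roots in F_3: g(0) = 1; g(1) = 0 → root; g(2) = 0 → root.
Linear factors from roots: (z + 2), (z + 1).
Complete factorization: g(z) = (z + 1)·(z + 2)·(z^3 + 2z^2 + 2z + 2).
Factor degrees with multiplicity: 1 + 1 + 3 = 5.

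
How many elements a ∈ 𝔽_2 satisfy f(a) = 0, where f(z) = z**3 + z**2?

2

Evaluate at each of the 2 elements of 𝔽_2:
f(0) = 0 → root; f(1) = 0 → root.
Roots: {0, 1}.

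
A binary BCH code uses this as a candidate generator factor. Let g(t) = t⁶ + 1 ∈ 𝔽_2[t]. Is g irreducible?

Check for roots in 𝔽_2: g(0) = 1; g(1) = 0 → root.
g(1) = 0, so (t − 1) divides g(t); g is reducible.

No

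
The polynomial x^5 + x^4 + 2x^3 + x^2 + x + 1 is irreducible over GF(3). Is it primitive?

Write f(x) = x^5 + x^4 + 2x^3 + x^2 + x + 1.
|GF(3^5)^×| = 3^5 − 1 = 242. Prime factorization: 242 = 2·11^2.
f is primitive ⇔ x has order 242 in GF(3)[x]/(f), i.e. x^(242/q) ≠ 1 for each prime q | 242.
x^(121) mod f = 2.
x^(22) mod f = x^4 + x^2 + x.
None equal 1, so x has full order 242; f is primitive.

Yes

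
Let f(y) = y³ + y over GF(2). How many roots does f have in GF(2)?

Evaluate at each of the 2 elements of GF(2):
f(0) = 0 → root; f(1) = 0 → root.
Roots: {0, 1}.

2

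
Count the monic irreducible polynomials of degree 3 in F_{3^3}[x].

Gauss's count: N_{27}(3) = (1/3) Σ_{d|3} μ(3/d)·27^d.
Divisors of 3: 1, 3; μ(3/d) for each: -1, 1.
Σ = − 27^1 + 27^3 = 19656.
N = 19656/3 = 6552.

6552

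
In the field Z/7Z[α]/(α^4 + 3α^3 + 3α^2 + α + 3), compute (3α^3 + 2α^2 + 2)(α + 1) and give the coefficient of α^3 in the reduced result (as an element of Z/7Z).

3

Multiply in Z/7Z[α]: (3α^3 + 2α^2 + 2)·(α + 1) = 3α^4 + 5α^3 + 2α^2 + 2α + 2.
Reduce using α^4 ≡ 4α^3 + 4α^2 + 6α + 4 (mod α^4 + 3α^3 + 3α^2 + α + 3).
Reduced: 3α^3 + 6α.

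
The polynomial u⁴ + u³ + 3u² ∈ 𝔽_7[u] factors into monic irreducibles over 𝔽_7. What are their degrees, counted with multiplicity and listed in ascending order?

1, 1, 2

Write h(u) = u⁴ + u³ + 3u².
Linear factors from roots: (u).
Complete factorization: h(u) = (u)^2·(u² + u + 3).
Factor degrees with multiplicity: 1 + 1 + 2 = 4.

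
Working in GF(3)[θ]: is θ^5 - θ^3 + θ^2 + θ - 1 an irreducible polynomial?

Yes

Write f(θ) = θ^5 - θ^3 + θ^2 + θ - 1.
Check for roots in GF(3): f(0) = 2; f(1) = 1; f(2) = 2.
No roots, so no linear factors.
Monic irreducibles of degree 2 over GF(3): θ^2 + 1, θ^2 + θ - 1, θ^2 - θ - 1.
None of them divide f (all give nonzero remainder).
No irreducible factor of degree ≤ 2 exists, so f is irreducible over GF(3).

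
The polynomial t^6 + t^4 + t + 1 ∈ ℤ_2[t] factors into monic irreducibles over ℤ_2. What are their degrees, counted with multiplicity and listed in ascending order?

Write h(t) = t^6 + t^4 + t + 1.
Roots in ℤ_2: h(0) = 1; h(1) = 0 → root.
Linear factors from roots: (t + 1).
Complete factorization: h(t) = (t + 1)·(t^2 + t + 1)·(t^3 + t + 1).
Factor degrees with multiplicity: 1 + 2 + 3 = 6.

1, 2, 3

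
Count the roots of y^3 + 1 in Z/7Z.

Write g(y) = y^3 + 1.
Evaluate at each of the 7 elements of Z/7Z:
g(0) = 1; g(1) = 2; g(2) = 2; g(3) = 0 → root; g(4) = 2; g(5) = 0 → root; g(6) = 0 → root.
Roots: {3, 5, 6}.

3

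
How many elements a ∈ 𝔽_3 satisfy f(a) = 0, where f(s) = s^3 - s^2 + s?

2

Evaluate at each of the 3 elements of 𝔽_3:
f(0) = 0 → root; f(1) = 1; f(2) = 0 → root.
Roots: {0, 2}.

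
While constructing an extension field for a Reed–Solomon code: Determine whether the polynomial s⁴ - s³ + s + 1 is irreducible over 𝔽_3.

Yes

Write g(s) = s⁴ - s³ + s + 1.
Check for roots in 𝔽_3: g(0) = 1; g(1) = 2; g(2) = 2.
No roots, so no linear factors.
Monic irreducibles of degree 2 over GF(3): s² + 1, s² + s - 1, s² - s - 1.
None of them divide g (all give nonzero remainder).
No irreducible factor of degree ≤ 2 exists, so g is irreducible over GF(3).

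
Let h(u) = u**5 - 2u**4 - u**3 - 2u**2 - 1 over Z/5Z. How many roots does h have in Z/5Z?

3

Evaluate at each of the 5 elements of Z/5Z:
h(0) = 4; h(1) = 0 → root; h(2) = 3; h(3) = 0 → root; h(4) = 0 → root.
Roots: {1, 3, 4}.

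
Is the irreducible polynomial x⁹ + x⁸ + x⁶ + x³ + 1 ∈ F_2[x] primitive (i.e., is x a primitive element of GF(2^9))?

Write f(x) = x⁹ + x⁸ + x⁶ + x³ + 1.
|GF(2^9)^×| = 2^9 − 1 = 511. Prime factorization: 511 = 7·73.
f is primitive ⇔ x has order 511 in GF(2)[x]/(f), i.e. x^(511/q) ≠ 1 for each prime q | 511.
x^(73) mod f = 1
x^(7) mod f = x⁷.
Since x^(73) = 1, the order of x divides 73 < 511; not primitive.

No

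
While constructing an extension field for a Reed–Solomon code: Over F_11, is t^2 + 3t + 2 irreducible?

No

Write g(t) = t^2 + 3t + 2.
Check each element of F_11 for a root: g(0)=2, g(1)=6, g(2)=1, g(3)=9, g(4)=8, g(5)=9, g(6)=1, g(7)=6, g(8)=2, g(9)=0, g(10)=0.
g(9) = 0, so (t − 9) divides g(t); g is reducible.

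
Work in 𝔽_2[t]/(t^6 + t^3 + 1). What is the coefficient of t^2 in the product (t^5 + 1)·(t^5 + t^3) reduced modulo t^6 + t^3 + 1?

1

Multiply in 𝔽_2[t]: (t^5 + 1)·(t^5 + t^3) = t^10 + t^8 + t^5 + t^3.
Reduce using t^6 ≡ t^3 + 1 (mod t^6 + t^3 + 1).
Reduced: t^3 + t^2 + t.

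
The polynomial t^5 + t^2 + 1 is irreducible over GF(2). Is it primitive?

Yes

Write f(t) = t^5 + t^2 + 1.
|GF(2^5)^×| = 2^5 − 1 = 31. Prime factorization: 31 = 31.
f is primitive ⇔ t has order 31 in GF(2)[t]/(f), i.e. t^(31/q) ≠ 1 for each prime q | 31.
t^(1) mod f = t.
None equal 1, so t has full order 31; f is primitive.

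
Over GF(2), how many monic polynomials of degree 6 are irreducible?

x^(2^6) − x is the product of all monic irreducibles of degree dividing 6; Möbius inversion gives N = (1/6) Σ μ(6/d)·2^d.
Divisors of 6: 1, 2, 3, 6; μ(6/d) for each: 1, -1, -1, 1.
Σ = 2^1 − 2^2 − 2^3 + 2^6 = 54.
N = 54/6 = 9.

9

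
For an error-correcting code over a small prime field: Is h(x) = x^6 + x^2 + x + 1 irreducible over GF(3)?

Check for roots in GF(3): h(0) = 1; h(1) = 1; h(2) = 2.
No roots, so no linear factors.
Monic irreducibles of degree 2 over GF(3): x^2 + 1, x^2 + x + 2, x^2 + 2x + 2.
None of them divide h (all give nonzero remainder).
Degree-3 irreducible divisors: test the 8 monic irreducibles of degree 3 over GF(3).
None of them divide h (all give nonzero remainder).
No irreducible factor of degree ≤ 3 exists, so h is irreducible over GF(3).

Yes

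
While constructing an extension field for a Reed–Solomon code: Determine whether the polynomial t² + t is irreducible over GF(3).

No

Write g(t) = t² + t.
Check for roots in GF(3): g(0) = 0 → root; g(1) = 2; g(2) = 0 → root.
g(0) = 0, so (t) divides g(t); g is reducible.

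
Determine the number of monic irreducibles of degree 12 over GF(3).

44220

x^(3^12) − x is the product of all monic irreducibles of degree dividing 12; Möbius inversion gives N = (1/12) Σ μ(12/d)·3^d.
Divisors of 12: 1, 2, 3, 4, 6, 12; μ(12/d) for each: 0, 1, 0, -1, -1, 1.
Σ = 3^2 − 3^4 − 3^6 + 3^12 = 530640.
N = 530640/12 = 44220.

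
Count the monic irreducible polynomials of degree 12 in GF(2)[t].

335

Gauss's count: N_{2}(12) = (1/12) Σ_{d|12} μ(12/d)·2^d.
Divisors of 12: 1, 2, 3, 4, 6, 12; μ(12/d) for each: 0, 1, 0, -1, -1, 1.
Σ = 2^2 − 2^4 − 2^6 + 2^12 = 4020.
N = 4020/12 = 335.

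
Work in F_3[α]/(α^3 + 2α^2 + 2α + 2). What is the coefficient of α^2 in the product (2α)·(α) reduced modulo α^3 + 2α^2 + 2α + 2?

2

Multiply in F_3[α]: (2α)·(α) = 2α^2.
Reduced: 2α^2.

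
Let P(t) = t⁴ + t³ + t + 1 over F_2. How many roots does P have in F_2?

1

Evaluate at each of the 2 elements of F_2:
P(0) = 1; P(1) = 0 → root.
Roots: {1}.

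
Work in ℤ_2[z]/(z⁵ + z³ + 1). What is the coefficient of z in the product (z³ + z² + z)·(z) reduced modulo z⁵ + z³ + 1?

0

Multiply in ℤ_2[z]: (z³ + z² + z)·(z) = z⁴ + z³ + z².
Reduced: z⁴ + z³ + z².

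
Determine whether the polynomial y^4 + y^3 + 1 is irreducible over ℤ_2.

Write g(y) = y^4 + y^3 + 1.
Check for roots in ℤ_2: g(0) = 1; g(1) = 1.
No roots, so no linear factors.
Monic irreducibles of degree 2 over GF(2): y^2 + y + 1.
None of them divide g (all give nonzero remainder).
No irreducible factor of degree ≤ 2 exists, so g is irreducible over GF(2).

Yes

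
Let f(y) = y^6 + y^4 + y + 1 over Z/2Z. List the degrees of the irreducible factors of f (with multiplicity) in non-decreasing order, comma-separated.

Roots in Z/2Z: f(0) = 1; f(1) = 0 → root.
Linear factors from roots: (y + 1).
Complete factorization: f(y) = (y + 1)·(y^2 + y + 1)·(y^3 + y + 1).
Factor degrees with multiplicity: 1 + 2 + 3 = 6.

1, 2, 3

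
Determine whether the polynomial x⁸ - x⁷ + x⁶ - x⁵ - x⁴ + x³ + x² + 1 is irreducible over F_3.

Yes

Write P(x) = x⁸ - x⁷ + x⁶ - x⁵ - x⁴ + x³ + x² + 1.
Check for roots in F_3: P(0) = 1; P(1) = 2; P(2) = 1.
No roots, so no linear factors.
Monic irreducibles of degree 2 over GF(3): x² + 1, x² + x - 1, x² - x - 1.
None of them divide P (all give nonzero remainder).
Degree-3 irreducible divisors: test the 8 monic irreducibles of degree 3 over GF(3).
None of them divide P (all give nonzero remainder).
Degree-4 irreducible divisors: test the 18 monic irreducibles of degree 4 over GF(3).
None of them divide P (all give nonzero remainder).
No irreducible factor of degree ≤ 4 exists, so P is irreducible over GF(3).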